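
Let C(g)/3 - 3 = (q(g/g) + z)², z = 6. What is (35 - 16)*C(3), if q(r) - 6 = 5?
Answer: 16644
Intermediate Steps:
q(r) = 11 (q(r) = 6 + 5 = 11)
C(g) = 876 (C(g) = 9 + 3*(11 + 6)² = 9 + 3*17² = 9 + 3*289 = 9 + 867 = 876)
(35 - 16)*C(3) = (35 - 16)*876 = 19*876 = 16644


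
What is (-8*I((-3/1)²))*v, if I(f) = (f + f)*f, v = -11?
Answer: 14256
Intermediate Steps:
I(f) = 2*f² (I(f) = (2*f)*f = 2*f²)
(-8*I((-3/1)²))*v = -16*((-3/1)²)²*(-11) = -16*((-3*1)²)²*(-11) = -16*((-3)²)²*(-11) = -16*9²*(-11) = -16*81*(-11) = -8*162*(-11) = -1296*(-11) = 14256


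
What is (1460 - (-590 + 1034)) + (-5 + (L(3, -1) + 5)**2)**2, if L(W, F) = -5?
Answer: 1041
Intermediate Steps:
(1460 - (-590 + 1034)) + (-5 + (L(3, -1) + 5)**2)**2 = (1460 - (-590 + 1034)) + (-5 + (-5 + 5)**2)**2 = (1460 - 1*444) + (-5 + 0**2)**2 = (1460 - 444) + (-5 + 0)**2 = 1016 + (-5)**2 = 1016 + 25 = 1041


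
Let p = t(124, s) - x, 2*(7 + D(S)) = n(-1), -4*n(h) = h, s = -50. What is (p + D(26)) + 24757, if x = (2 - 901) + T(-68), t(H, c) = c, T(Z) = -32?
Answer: 205049/8 ≈ 25631.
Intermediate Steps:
x = -931 (x = (2 - 901) - 32 = -899 - 32 = -931)
n(h) = -h/4
D(S) = -55/8 (D(S) = -7 + (-1/4*(-1))/2 = -7 + (1/2)*(1/4) = -7 + 1/8 = -55/8)
p = 881 (p = -50 - 1*(-931) = -50 + 931 = 881)
(p + D(26)) + 24757 = (881 - 55/8) + 24757 = 6993/8 + 24757 = 205049/8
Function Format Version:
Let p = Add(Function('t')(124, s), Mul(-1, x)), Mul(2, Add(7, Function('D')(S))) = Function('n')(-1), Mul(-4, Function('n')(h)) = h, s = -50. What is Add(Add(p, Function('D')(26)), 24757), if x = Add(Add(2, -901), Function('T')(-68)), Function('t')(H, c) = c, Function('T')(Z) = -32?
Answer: Rational(205049, 8) ≈ 25631.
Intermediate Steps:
x = -931 (x = Add(Add(2, -901), -32) = Add(-899, -32) = -931)
Function('n')(h) = Mul(Rational(-1, 4), h)
Function('D')(S) = Rational(-55, 8) (Function('D')(S) = Add(-7, Mul(Rational(1, 2), Mul(Rational(-1, 4), -1))) = Add(-7, Mul(Rational(1, 2), Rational(1, 4))) = Add(-7, Rational(1, 8)) = Rational(-55, 8))
p = 881 (p = Add(-50, Mul(-1, -931)) = Add(-50, 931) = 881)
Add(Add(p, Function('D')(26)), 24757) = Add(Add(881, Rational(-55, 8)), 24757) = Add(Rational(6993, 8), 24757) = Rational(205049, 8)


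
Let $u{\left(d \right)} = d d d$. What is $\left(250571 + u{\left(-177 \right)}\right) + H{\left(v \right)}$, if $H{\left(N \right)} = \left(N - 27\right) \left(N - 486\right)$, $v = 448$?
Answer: $-5310660$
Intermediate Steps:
$H{\left(N \right)} = \left(-486 + N\right) \left(-27 + N\right)$ ($H{\left(N \right)} = \left(-27 + N\right) \left(-486 + N\right) = \left(-486 + N\right) \left(-27 + N\right)$)
$u{\left(d \right)} = d^{3}$ ($u{\left(d \right)} = d^{2} d = d^{3}$)
$\left(250571 + u{\left(-177 \right)}\right) + H{\left(v \right)} = \left(250571 + \left(-177\right)^{3}\right) + \left(13122 + 448^{2} - 229824\right) = \left(250571 - 5545233\right) + \left(13122 + 200704 - 229824\right) = -5294662 - 15998 = -5310660$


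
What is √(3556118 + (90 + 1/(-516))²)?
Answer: √948994334929/516 ≈ 1887.9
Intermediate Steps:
√(3556118 + (90 + 1/(-516))²) = √(3556118 + (90 - 1/516)²) = √(3556118 + (46439/516)²) = √(3556118 + 2156580721/266256) = √(948994334929/266256) = √948994334929/516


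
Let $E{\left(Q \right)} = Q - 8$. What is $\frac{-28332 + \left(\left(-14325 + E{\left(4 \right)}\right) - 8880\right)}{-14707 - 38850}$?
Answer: $\frac{7363}{7651} \approx 0.96236$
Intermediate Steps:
$E{\left(Q \right)} = -8 + Q$ ($E{\left(Q \right)} = Q - 8 = -8 + Q$)
$\frac{-28332 + \left(\left(-14325 + E{\left(4 \right)}\right) - 8880\right)}{-14707 - 38850} = \frac{-28332 + \left(\left(-14325 + \left(-8 + 4\right)\right) - 8880\right)}{-14707 - 38850} = \frac{-28332 - 23209}{-53557} = \left(-28332 - 23209\right) \left(- \frac{1}{53557}\right) = \left(-51541\right) \left(- \frac{1}{53557}\right) = \frac{7363}{7651}$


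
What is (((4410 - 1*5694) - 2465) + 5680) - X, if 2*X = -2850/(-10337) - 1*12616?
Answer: 85165118/10337 ≈ 8238.9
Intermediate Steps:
X = -65204371/10337 (X = (-2850/(-10337) - 1*12616)/2 = (-2850*(-1/10337) - 12616)/2 = (2850/10337 - 12616)/2 = (½)*(-130408742/10337) = -65204371/10337 ≈ -6307.9)
(((4410 - 1*5694) - 2465) + 5680) - X = (((4410 - 1*5694) - 2465) + 5680) - 1*(-65204371/10337) = (((4410 - 5694) - 2465) + 5680) + 65204371/10337 = ((-1284 - 2465) + 5680) + 65204371/10337 = (-3749 + 5680) + 65204371/10337 = 1931 + 65204371/10337 = 85165118/10337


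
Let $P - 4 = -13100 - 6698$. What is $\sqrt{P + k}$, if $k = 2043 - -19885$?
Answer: $\sqrt{2134} \approx 46.195$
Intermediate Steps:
$k = 21928$ ($k = 2043 + 19885 = 21928$)
$P = -19794$ ($P = 4 - 19798 = -19794$)
$\sqrt{P + k} = \sqrt{-19794 + 21928} = \sqrt{2134}$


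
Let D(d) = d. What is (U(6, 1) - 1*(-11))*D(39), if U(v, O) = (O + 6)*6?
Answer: 2067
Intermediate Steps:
U(v, O) = 36 + 6*O (U(v, O) = (6 + O)*6 = 36 + 6*O)
(U(6, 1) - 1*(-11))*D(39) = ((36 + 6*1) - 1*(-11))*39 = ((36 + 6) + 11)*39 = (42 + 11)*39 = 53*39 = 2067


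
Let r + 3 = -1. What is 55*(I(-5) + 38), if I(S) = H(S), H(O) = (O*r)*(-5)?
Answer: -3410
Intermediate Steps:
r = -4 (r = -3 - 1 = -4)
H(O) = 20*O (H(O) = (O*(-4))*(-5) = -4*O*(-5) = 20*O)
I(S) = 20*S
55*(I(-5) + 38) = 55*(20*(-5) + 38) = 55*(-100 + 38) = 55*(-62) = -3410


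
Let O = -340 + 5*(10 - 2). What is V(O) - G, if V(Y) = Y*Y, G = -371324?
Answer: 461324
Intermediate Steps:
O = -300 (O = -340 + 5*8 = -340 + 40 = -300)
V(Y) = Y²
V(O) - G = (-300)² - 1*(-371324) = 90000 + 371324 = 461324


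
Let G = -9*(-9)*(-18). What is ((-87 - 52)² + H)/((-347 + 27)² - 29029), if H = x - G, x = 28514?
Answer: 16431/24457 ≈ 0.67183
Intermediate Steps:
G = -1458 (G = 81*(-18) = -1458)
H = 29972 (H = 28514 - 1*(-1458) = 28514 + 1458 = 29972)
((-87 - 52)² + H)/((-347 + 27)² - 29029) = ((-87 - 52)² + 29972)/((-347 + 27)² - 29029) = ((-139)² + 29972)/((-320)² - 29029) = (19321 + 29972)/(102400 - 29029) = 49293/73371 = 49293*(1/73371) = 16431/24457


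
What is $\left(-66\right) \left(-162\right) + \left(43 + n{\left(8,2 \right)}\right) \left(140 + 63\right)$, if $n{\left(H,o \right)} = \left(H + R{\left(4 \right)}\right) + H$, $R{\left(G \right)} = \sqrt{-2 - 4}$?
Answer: $22669 + 203 i \sqrt{6} \approx 22669.0 + 497.25 i$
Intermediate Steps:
$R{\left(G \right)} = i \sqrt{6}$ ($R{\left(G \right)} = \sqrt{-6} = i \sqrt{6}$)
$n{\left(H,o \right)} = 2 H + i \sqrt{6}$ ($n{\left(H,o \right)} = \left(H + i \sqrt{6}\right) + H = 2 H + i \sqrt{6}$)
$\left(-66\right) \left(-162\right) + \left(43 + n{\left(8,2 \right)}\right) \left(140 + 63\right) = \left(-66\right) \left(-162\right) + \left(43 + \left(2 \cdot 8 + i \sqrt{6}\right)\right) \left(140 + 63\right) = 10692 + \left(43 + \left(16 + i \sqrt{6}\right)\right) 203 = 10692 + \left(59 + i \sqrt{6}\right) 203 = 10692 + \left(11977 + 203 i \sqrt{6}\right) = 22669 + 203 i \sqrt{6}$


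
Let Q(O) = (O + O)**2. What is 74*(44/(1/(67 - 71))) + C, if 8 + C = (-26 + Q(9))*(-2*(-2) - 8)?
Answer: -14224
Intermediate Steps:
Q(O) = 4*O**2 (Q(O) = (2*O)**2 = 4*O**2)
C = -1200 (C = -8 + (-26 + 4*9**2)*(-2*(-2) - 8) = -8 + (-26 + 4*81)*(4 - 8) = -8 + (-26 + 324)*(-4) = -8 + 298*(-4) = -8 - 1192 = -1200)
74*(44/(1/(67 - 71))) + C = 74*(44/(1/(67 - 71))) - 1200 = 74*(44/(1/(-4))) - 1200 = 74*(44/(-1/4)) - 1200 = 74*(44*(-4)) - 1200 = 74*(-176) - 1200 = -13024 - 1200 = -14224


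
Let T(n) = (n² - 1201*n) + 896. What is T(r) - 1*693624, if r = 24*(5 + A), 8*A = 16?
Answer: -866272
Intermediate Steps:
A = 2 (A = (⅛)*16 = 2)
r = 168 (r = 24*(5 + 2) = 24*7 = 168)
T(n) = 896 + n² - 1201*n
T(r) - 1*693624 = (896 + 168² - 1201*168) - 1*693624 = (896 + 28224 - 201768) - 693624 = -172648 - 693624 = -866272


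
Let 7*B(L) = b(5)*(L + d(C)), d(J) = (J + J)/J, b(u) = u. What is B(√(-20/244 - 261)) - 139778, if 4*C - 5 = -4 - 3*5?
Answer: -978436/7 + 5*I*√971486/427 ≈ -1.3978e+5 + 11.541*I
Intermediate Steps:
C = -7/2 (C = 5/4 + (-4 - 3*5)/4 = 5/4 + (-4 - 15)/4 = 5/4 + (¼)*(-19) = 5/4 - 19/4 = -7/2 ≈ -3.5000)
d(J) = 2 (d(J) = (2*J)/J = 2)
B(L) = 10/7 + 5*L/7 (B(L) = (5*(L + 2))/7 = (5*(2 + L))/7 = (10 + 5*L)/7 = 10/7 + 5*L/7)
B(√(-20/244 - 261)) - 139778 = (10/7 + 5*√(-20/244 - 261)/7) - 139778 = (10/7 + 5*√(-20*1/244 - 261)/7) - 139778 = (10/7 + 5*√(-5/61 - 261)/7) - 139778 = (10/7 + 5*√(-15926/61)/7) - 139778 = (10/7 + 5*(I*√971486/61)/7) - 139778 = (10/7 + 5*I*√971486/427) - 139778 = -978436/7 + 5*I*√971486/427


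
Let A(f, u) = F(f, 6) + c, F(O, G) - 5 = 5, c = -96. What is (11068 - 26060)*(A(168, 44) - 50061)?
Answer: 751803824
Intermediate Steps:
F(O, G) = 10 (F(O, G) = 5 + 5 = 10)
A(f, u) = -86 (A(f, u) = 10 - 96 = -86)
(11068 - 26060)*(A(168, 44) - 50061) = (11068 - 26060)*(-86 - 50061) = -14992*(-50147) = 751803824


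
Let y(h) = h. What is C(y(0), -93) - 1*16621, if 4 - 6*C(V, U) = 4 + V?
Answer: -16621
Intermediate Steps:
C(V, U) = -V/6 (C(V, U) = ⅔ - (4 + V)/6 = ⅔ + (-⅔ - V/6) = -V/6)
C(y(0), -93) - 1*16621 = -⅙*0 - 1*16621 = 0 - 16621 = -16621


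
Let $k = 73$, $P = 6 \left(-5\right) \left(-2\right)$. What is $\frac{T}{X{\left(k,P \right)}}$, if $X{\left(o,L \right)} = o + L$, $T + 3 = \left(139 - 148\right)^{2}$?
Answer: $\frac{78}{133} \approx 0.58647$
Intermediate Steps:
$P = 60$ ($P = \left(-30\right) \left(-2\right) = 60$)
$T = 78$ ($T = -3 + \left(139 - 148\right)^{2} = -3 + \left(-9\right)^{2} = -3 + 81 = 78$)
$X{\left(o,L \right)} = L + o$
$\frac{T}{X{\left(k,P \right)}} = \frac{78}{60 + 73} = \frac{78}{133}$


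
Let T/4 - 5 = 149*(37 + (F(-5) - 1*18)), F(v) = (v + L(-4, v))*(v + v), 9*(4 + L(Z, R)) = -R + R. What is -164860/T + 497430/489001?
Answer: -12072928435/7944310246 ≈ -1.5197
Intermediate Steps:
L(Z, R) = -4 (L(Z, R) = -4 + (-R + R)/9 = -4 + (1/9)*0 = -4 + 0 = -4)
F(v) = 2*v*(-4 + v) (F(v) = (v - 4)*(v + v) = (-4 + v)*(2*v) = 2*v*(-4 + v))
T = 64984 (T = 20 + 4*(149*(37 + (2*(-5)*(-4 - 5) - 1*18))) = 20 + 4*(149*(37 + (2*(-5)*(-9) - 18))) = 20 + 4*(149*(37 + (90 - 18))) = 20 + 4*(149*(37 + 72)) = 20 + 4*(149*109) = 20 + 4*16241 = 20 + 64964 = 64984)
-164860/T + 497430/489001 = -164860/64984 + 497430/489001 = -164860*1/64984 + 497430*(1/489001) = -41215/16246 + 497430/489001 = -12072928435/7944310246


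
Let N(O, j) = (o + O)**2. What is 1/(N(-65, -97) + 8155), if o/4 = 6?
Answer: 1/9836 ≈ 0.00010167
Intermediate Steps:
o = 24 (o = 4*6 = 24)
N(O, j) = (24 + O)**2
1/(N(-65, -97) + 8155) = 1/((24 - 65)**2 + 8155) = 1/((-41)**2 + 8155) = 1/(1681 + 8155) = 1/9836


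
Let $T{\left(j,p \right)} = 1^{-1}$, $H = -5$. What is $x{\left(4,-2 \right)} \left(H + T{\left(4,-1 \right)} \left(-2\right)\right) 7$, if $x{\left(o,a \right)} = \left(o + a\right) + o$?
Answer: $-294$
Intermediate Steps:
$x{\left(o,a \right)} = a + 2 o$ ($x{\left(o,a \right)} = \left(a + o\right) + o = a + 2 o$)
$T{\left(j,p \right)} = 1$
$x{\left(4,-2 \right)} \left(H + T{\left(4,-1 \right)} \left(-2\right)\right) 7 = \left(-2 + 2 \cdot 4\right) \left(-5 + 1 \left(-2\right)\right) 7 = \left(-2 + 8\right) \left(-5 - 2\right) 7 = 6 \left(-7\right) 7 = \left(-42\right) 7 = -294$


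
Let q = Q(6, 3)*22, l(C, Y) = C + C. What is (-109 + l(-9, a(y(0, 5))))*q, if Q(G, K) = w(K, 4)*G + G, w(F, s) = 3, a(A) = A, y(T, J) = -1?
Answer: -67056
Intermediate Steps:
l(C, Y) = 2*C
Q(G, K) = 4*G (Q(G, K) = 3*G + G = 4*G)
q = 528 (q = (4*6)*22 = 24*22 = 528)
(-109 + l(-9, a(y(0, 5))))*q = (-109 + 2*(-9))*528 = (-109 - 18)*528 = -127*528 = -67056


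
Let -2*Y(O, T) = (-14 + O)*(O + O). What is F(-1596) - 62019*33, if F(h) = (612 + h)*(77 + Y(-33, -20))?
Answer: -596211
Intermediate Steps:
Y(O, T) = -O*(-14 + O) (Y(O, T) = -(-14 + O)*(O + O)/2 = -(-14 + O)*2*O/2 = -O*(-14 + O))
F(h) = -902088 - 1474*h (F(h) = (612 + h)*(77 - 33*(14 - 1*(-33))) = (612 + h)*(77 - 33*(14 + 33)) = (612 + h)*(77 - 33*47) = (612 + h)*(77 - 1551) = (612 + h)*(-1474) = -902088 - 1474*h)
F(-1596) - 62019*33 = (-902088 - 1474*(-1596)) - 62019*33 = (-902088 + 2352504) - 1*2046627 = 1450416 - 2046627 = -596211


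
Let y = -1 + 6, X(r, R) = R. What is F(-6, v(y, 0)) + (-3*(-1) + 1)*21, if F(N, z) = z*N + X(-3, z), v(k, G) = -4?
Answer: 104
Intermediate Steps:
y = 5
F(N, z) = z + N*z (F(N, z) = z*N + z = N*z + z = z + N*z)
F(-6, v(y, 0)) + (-3*(-1) + 1)*21 = -4*(1 - 6) + (-3*(-1) + 1)*21 = -4*(-5) + (3 + 1)*21 = 20 + 4*21 = 20 + 84 = 104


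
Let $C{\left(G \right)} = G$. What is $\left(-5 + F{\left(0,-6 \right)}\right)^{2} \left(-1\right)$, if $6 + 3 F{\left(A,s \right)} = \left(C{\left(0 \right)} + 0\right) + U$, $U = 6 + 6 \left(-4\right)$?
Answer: $-169$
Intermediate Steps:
$U = -18$ ($U = 6 - 24 = -18$)
$F{\left(A,s \right)} = -8$ ($F{\left(A,s \right)} = -2 + \frac{\left(0 + 0\right) - 18}{3} = -2 + \frac{0 - 18}{3} = -2 + \frac{1}{3} \left(-18\right) = -2 - 6 = -8$)
$\left(-5 + F{\left(0,-6 \right)}\right)^{2} \left(-1\right) = \left(-5 - 8\right)^{2} \left(-1\right) = \left(-13\right)^{2} \left(-1\right) = 169 \left(-1\right) = -169$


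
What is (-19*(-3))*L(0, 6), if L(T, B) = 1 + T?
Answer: 57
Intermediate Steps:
(-19*(-3))*L(0, 6) = (-19*(-3))*(1 + 0) = 57*1 = 57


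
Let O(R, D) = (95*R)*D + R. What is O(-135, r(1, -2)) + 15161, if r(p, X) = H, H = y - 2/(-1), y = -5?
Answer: 53501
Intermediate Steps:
H = -3 (H = -5 - 2/(-1) = -5 - 2*(-1) = -5 + 2 = -3)
r(p, X) = -3
O(R, D) = R + 95*D*R (O(R, D) = 95*D*R + R = R + 95*D*R)
O(-135, r(1, -2)) + 15161 = -135*(1 + 95*(-3)) + 15161 = -135*(1 - 285) + 15161 = -135*(-284) + 15161 = 38340 + 15161 = 53501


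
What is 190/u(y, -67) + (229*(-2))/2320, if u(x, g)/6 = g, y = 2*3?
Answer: -156229/233160 ≈ -0.67005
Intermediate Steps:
y = 6
u(x, g) = 6*g
190/u(y, -67) + (229*(-2))/2320 = 190/((6*(-67))) + (229*(-2))/2320 = 190/(-402) - 458*1/2320 = 190*(-1/402) - 229/1160 = -95/201 - 229/1160 = -156229/233160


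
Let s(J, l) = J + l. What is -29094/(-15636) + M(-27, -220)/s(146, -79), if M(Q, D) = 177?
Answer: 786145/174602 ≈ 4.5025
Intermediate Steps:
-29094/(-15636) + M(-27, -220)/s(146, -79) = -29094/(-15636) + 177/(146 - 79) = -29094*(-1/15636) + 177/67 = 4849/2606 + 177*(1/67) = 4849/2606 + 177/67 = 786145/174602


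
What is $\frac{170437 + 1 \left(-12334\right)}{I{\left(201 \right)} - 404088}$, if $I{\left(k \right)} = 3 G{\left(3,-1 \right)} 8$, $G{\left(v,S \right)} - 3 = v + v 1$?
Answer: $- \frac{52701}{134624} \approx -0.39147$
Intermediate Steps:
$G{\left(v,S \right)} = 3 + 2 v$ ($G{\left(v,S \right)} = 3 + \left(v + v 1\right) = 3 + \left(v + v\right) = 3 + 2 v$)
$I{\left(k \right)} = 216$ ($I{\left(k \right)} = 3 \left(3 + 2 \cdot 3\right) 8 = 3 \left(3 + 6\right) 8 = 3 \cdot 9 \cdot 8 = 27 \cdot 8 = 216$)
$\frac{170437 + 1 \left(-12334\right)}{I{\left(201 \right)} - 404088} = \frac{170437 + 1 \left(-12334\right)}{216 - 404088} = \frac{170437 - 12334}{-403872} = 158103 \left(- \frac{1}{403872}\right) = - \frac{52701}{134624}$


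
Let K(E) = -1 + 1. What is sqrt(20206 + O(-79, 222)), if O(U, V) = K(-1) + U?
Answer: sqrt(20127) ≈ 141.87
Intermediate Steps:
K(E) = 0
O(U, V) = U (O(U, V) = 0 + U = U)
sqrt(20206 + O(-79, 222)) = sqrt(20206 - 79) = sqrt(20127)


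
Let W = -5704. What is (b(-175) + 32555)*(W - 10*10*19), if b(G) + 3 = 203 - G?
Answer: -250399720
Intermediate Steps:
b(G) = 200 - G (b(G) = -3 + (203 - G) = 200 - G)
(b(-175) + 32555)*(W - 10*10*19) = ((200 - 1*(-175)) + 32555)*(-5704 - 10*10*19) = ((200 + 175) + 32555)*(-5704 - 100*19) = (375 + 32555)*(-5704 - 1900) = 32930*(-7604) = -250399720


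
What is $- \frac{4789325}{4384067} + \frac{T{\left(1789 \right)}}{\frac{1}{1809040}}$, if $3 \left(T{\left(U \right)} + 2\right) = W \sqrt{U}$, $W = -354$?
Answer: $- \frac{15861909920685}{4384067} - 213466720 \sqrt{1789} \approx -9.0325 \cdot 10^{9}$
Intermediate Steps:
$T{\left(U \right)} = -2 - 118 \sqrt{U}$ ($T{\left(U \right)} = -2 + \frac{\left(-354\right) \sqrt{U}}{3} = -2 - 118 \sqrt{U}$)
$- \frac{4789325}{4384067} + \frac{T{\left(1789 \right)}}{\frac{1}{1809040}} = - \frac{4789325}{4384067} + \frac{-2 - 118 \sqrt{1789}}{\frac{1}{1809040}} = \left(-4789325\right) \frac{1}{4384067} + \left(-2 - 118 \sqrt{1789}\right) \frac{1}{\frac{1}{1809040}} = - \frac{4789325}{4384067} + \left(-2 - 118 \sqrt{1789}\right) 1809040 = - \frac{4789325}{4384067} - \left(3618080 + 213466720 \sqrt{1789}\right) = - \frac{15861909920685}{4384067} - 213466720 \sqrt{1789}$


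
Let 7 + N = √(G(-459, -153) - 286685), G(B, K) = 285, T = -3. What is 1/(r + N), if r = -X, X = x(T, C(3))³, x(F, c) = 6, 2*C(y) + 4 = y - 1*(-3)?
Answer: -223/336129 - 40*I*√179/336129 ≈ -0.00066344 - 0.0015921*I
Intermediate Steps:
C(y) = -½ + y/2 (C(y) = -2 + (y - 1*(-3))/2 = -2 + (y + 3)/2 = -2 + (3 + y)/2 = -2 + (3/2 + y/2) = -½ + y/2)
X = 216 (X = 6³ = 216)
r = -216 (r = -1*216 = -216)
N = -7 + 40*I*√179 (N = -7 + √(285 - 286685) = -7 + √(-286400) = -7 + 40*I*√179 ≈ -7.0 + 535.16*I)
1/(r + N) = 1/(-216 + (-7 + 40*I*√179)) = 1/(-223 + 40*I*√179)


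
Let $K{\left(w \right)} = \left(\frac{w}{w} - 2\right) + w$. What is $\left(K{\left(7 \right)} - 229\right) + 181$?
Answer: $-42$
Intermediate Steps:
$K{\left(w \right)} = -1 + w$ ($K{\left(w \right)} = \left(1 - 2\right) + w = -1 + w$)
$\left(K{\left(7 \right)} - 229\right) + 181 = \left(\left(-1 + 7\right) - 229\right) + 181 = \left(6 - 229\right) + 181 = -223 + 181 = -42$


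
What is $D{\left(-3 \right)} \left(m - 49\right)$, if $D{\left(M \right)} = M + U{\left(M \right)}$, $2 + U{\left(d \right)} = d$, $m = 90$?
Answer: $-328$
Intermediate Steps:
$U{\left(d \right)} = -2 + d$
$D{\left(M \right)} = -2 + 2 M$ ($D{\left(M \right)} = M + \left(-2 + M\right) = -2 + 2 M$)
$D{\left(-3 \right)} \left(m - 49\right) = \left(-2 + 2 \left(-3\right)\right) \left(90 - 49\right) = \left(-2 - 6\right) 41 = \left(-8\right) 41 = -328$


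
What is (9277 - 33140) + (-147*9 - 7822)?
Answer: -33008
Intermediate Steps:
(9277 - 33140) + (-147*9 - 7822) = -23863 + (-1323 - 7822) = -23863 - 9145 = -33008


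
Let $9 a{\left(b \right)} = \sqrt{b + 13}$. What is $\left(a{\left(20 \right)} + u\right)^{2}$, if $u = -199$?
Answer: $\frac{\left(1791 - \sqrt{33}\right)^{2}}{81} \approx 39347.0$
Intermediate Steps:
$a{\left(b \right)} = \frac{\sqrt{13 + b}}{9}$ ($a{\left(b \right)} = \frac{\sqrt{b + 13}}{9} = \frac{\sqrt{13 + b}}{9}$)
$\left(a{\left(20 \right)} + u\right)^{2} = \left(\frac{\sqrt{13 + 20}}{9} - 199\right)^{2} = \left(\frac{\sqrt{33}}{9} - 199\right)^{2} = \left(-199 + \frac{\sqrt{33}}{9}\right)^{2}$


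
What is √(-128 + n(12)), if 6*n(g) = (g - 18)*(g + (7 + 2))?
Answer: I*√149 ≈ 12.207*I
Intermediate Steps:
n(g) = (-18 + g)*(9 + g)/6 (n(g) = ((g - 18)*(g + (7 + 2)))/6 = ((-18 + g)*(g + 9))/6 = ((-18 + g)*(9 + g))/6 = (-18 + g)*(9 + g)/6)
√(-128 + n(12)) = √(-128 + (-27 - 3/2*12 + (⅙)*12²)) = √(-128 + (-27 - 18 + (⅙)*144)) = √(-128 + (-27 - 18 + 24)) = √(-128 - 21) = √(-149) = I*√149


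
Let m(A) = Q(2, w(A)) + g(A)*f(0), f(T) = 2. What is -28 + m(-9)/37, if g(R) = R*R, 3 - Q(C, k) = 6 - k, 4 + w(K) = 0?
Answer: -881/37 ≈ -23.811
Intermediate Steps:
w(K) = -4 (w(K) = -4 + 0 = -4)
Q(C, k) = -3 + k (Q(C, k) = 3 - (6 - k) = 3 + (-6 + k) = -3 + k)
g(R) = R**2
m(A) = -7 + 2*A**2 (m(A) = (-3 - 4) + A**2*2 = -7 + 2*A**2)
-28 + m(-9)/37 = -28 + (-7 + 2*(-9)**2)/37 = -28 + (-7 + 2*81)/37 = -28 + (-7 + 162)/37 = -28 + (1/37)*155 = -28 + 155/37 = -881/37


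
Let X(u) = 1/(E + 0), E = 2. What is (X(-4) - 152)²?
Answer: 91809/4 ≈ 22952.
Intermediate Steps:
X(u) = ½ (X(u) = 1/(2 + 0) = 1/2 = ½)
(X(-4) - 152)² = (½ - 152)² = (-303/2)² = 91809/4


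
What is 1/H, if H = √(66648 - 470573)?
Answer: -I*√16157/80785 ≈ -0.0015734*I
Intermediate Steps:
H = 5*I*√16157 (H = √(-403925) = 5*I*√16157 ≈ 635.55*I)
1/H = 1/(5*I*√16157) = -I*√16157/80785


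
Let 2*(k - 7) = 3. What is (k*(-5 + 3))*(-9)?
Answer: 153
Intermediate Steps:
k = 17/2 (k = 7 + (½)*3 = 7 + 3/2 = 17/2 ≈ 8.5000)
(k*(-5 + 3))*(-9) = (17*(-5 + 3)/2)*(-9) = ((17/2)*(-2))*(-9) = -17*(-9) = 153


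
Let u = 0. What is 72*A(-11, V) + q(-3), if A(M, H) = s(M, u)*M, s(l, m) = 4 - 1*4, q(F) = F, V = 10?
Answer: -3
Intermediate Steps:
s(l, m) = 0 (s(l, m) = 4 - 4 = 0)
A(M, H) = 0 (A(M, H) = 0*M = 0)
72*A(-11, V) + q(-3) = 72*0 - 3 = 0 - 3 = -3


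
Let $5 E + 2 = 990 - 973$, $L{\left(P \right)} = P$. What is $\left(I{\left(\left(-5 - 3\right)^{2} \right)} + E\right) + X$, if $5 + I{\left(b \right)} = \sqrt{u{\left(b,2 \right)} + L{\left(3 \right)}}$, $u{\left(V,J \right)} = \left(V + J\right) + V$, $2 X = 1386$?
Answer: $691 + \sqrt{133} \approx 702.53$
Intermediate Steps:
$X = 693$ ($X = \frac{1}{2} \cdot 1386 = 693$)
$u{\left(V,J \right)} = J + 2 V$ ($u{\left(V,J \right)} = \left(J + V\right) + V = J + 2 V$)
$E = 3$ ($E = - \frac{2}{5} + \frac{990 - 973}{5} = - \frac{2}{5} + \frac{1}{5} \cdot 17 = - \frac{2}{5} + \frac{17}{5} = 3$)
$I{\left(b \right)} = -5 + \sqrt{5 + 2 b}$ ($I{\left(b \right)} = -5 + \sqrt{\left(2 + 2 b\right) + 3} = -5 + \sqrt{5 + 2 b}$)
$\left(I{\left(\left(-5 - 3\right)^{2} \right)} + E\right) + X = \left(\left(-5 + \sqrt{5 + 2 \left(-5 - 3\right)^{2}}\right) + 3\right) + 693 = \left(\left(-5 + \sqrt{5 + 2 \left(-8\right)^{2}}\right) + 3\right) + 693 = \left(\left(-5 + \sqrt{5 + 2 \cdot 64}\right) + 3\right) + 693 = \left(\left(-5 + \sqrt{5 + 128}\right) + 3\right) + 693 = \left(\left(-5 + \sqrt{133}\right) + 3\right) + 693 = \left(-2 + \sqrt{133}\right) + 693 = 691 + \sqrt{133}$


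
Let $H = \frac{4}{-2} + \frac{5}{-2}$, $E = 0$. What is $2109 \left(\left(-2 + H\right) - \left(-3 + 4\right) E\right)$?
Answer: $- \frac{27417}{2} \approx -13709.0$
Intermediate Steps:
$H = - \frac{9}{2}$ ($H = 4 \left(- \frac{1}{2}\right) + 5 \left(- \frac{1}{2}\right) = -2 - \frac{5}{2} = - \frac{9}{2} \approx -4.5$)
$2109 \left(\left(-2 + H\right) - \left(-3 + 4\right) E\right) = 2109 \left(\left(-2 - \frac{9}{2}\right) - \left(-3 + 4\right) 0\right) = 2109 \left(- \frac{13}{2} - 1 \cdot 0\right) = 2109 \left(- \frac{13}{2} - 0\right) = 2109 \left(- \frac{13}{2} + 0\right) = 2109 \left(- \frac{13}{2}\right) = - \frac{27417}{2}$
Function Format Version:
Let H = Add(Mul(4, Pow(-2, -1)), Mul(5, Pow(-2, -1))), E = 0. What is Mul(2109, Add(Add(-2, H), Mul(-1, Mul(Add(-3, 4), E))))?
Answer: Rational(-27417, 2) ≈ -13709.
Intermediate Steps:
H = Rational(-9, 2) (H = Add(Mul(4, Rational(-1, 2)), Mul(5, Rational(-1, 2))) = Add(-2, Rational(-5, 2)) = Rational(-9, 2) ≈ -4.5000)
Mul(2109, Add(Add(-2, H), Mul(-1, Mul(Add(-3, 4), E)))) = Mul(2109, Add(Add(-2, Rational(-9, 2)), Mul(-1, Mul(Add(-3, 4), 0)))) = Mul(2109, Add(Rational(-13, 2), Mul(-1, Mul(1, 0)))) = Mul(2109, Add(Rational(-13, 2), Mul(-1, 0))) = Mul(2109, Add(Rational(-13, 2), 0)) = Mul(2109, Rational(-13, 2)) = Rational(-27417, 2)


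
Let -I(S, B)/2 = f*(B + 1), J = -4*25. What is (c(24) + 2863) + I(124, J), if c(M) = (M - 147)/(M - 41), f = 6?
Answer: 68990/17 ≈ 4058.2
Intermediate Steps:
J = -100
I(S, B) = -12 - 12*B (I(S, B) = -12*(B + 1) = -12*(1 + B) = -2*(6 + 6*B) = -12 - 12*B)
c(M) = (-147 + M)/(-41 + M)
(c(24) + 2863) + I(124, J) = ((-147 + 24)/(-41 + 24) + 2863) + (-12 - 12*(-100)) = (-123/(-17) + 2863) + (-12 + 1200) = (-1/17*(-123) + 2863) + 1188 = (123/17 + 2863) + 1188 = 48794/17 + 1188 = 68990/17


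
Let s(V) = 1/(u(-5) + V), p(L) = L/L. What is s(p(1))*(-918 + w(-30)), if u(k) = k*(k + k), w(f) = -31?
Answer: -949/51 ≈ -18.608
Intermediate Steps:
u(k) = 2*k² (u(k) = k*(2*k) = 2*k²)
p(L) = 1
s(V) = 1/(50 + V) (s(V) = 1/(2*(-5)² + V) = 1/(2*25 + V) = 1/(50 + V))
s(p(1))*(-918 + w(-30)) = (-918 - 31)/(50 + 1) = -949/51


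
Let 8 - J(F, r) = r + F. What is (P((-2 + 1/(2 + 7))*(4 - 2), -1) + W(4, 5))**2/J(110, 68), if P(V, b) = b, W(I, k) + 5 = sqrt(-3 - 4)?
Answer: -29/170 + 6*I*sqrt(7)/85 ≈ -0.17059 + 0.18676*I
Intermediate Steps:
J(F, r) = 8 - F - r (J(F, r) = 8 - (r + F) = 8 - (F + r) = 8 + (-F - r) = 8 - F - r)
W(I, k) = -5 + I*sqrt(7) (W(I, k) = -5 + sqrt(-3 - 4) = -5 + sqrt(-7) = -5 + I*sqrt(7))
(P((-2 + 1/(2 + 7))*(4 - 2), -1) + W(4, 5))**2/J(110, 68) = (-1 + (-5 + I*sqrt(7)))**2/(8 - 1*110 - 1*68) = (-6 + I*sqrt(7))**2/(8 - 110 - 68) = (-6 + I*sqrt(7))**2/(-170) = (-6 + I*sqrt(7))**2*(-1/170) = -(-6 + I*sqrt(7))**2/170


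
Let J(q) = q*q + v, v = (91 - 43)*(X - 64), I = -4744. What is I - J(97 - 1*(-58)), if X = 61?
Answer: -28625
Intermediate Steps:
v = -144 (v = (91 - 43)*(61 - 64) = 48*(-3) = -144)
J(q) = -144 + q² (J(q) = q*q - 144 = q² - 144 = -144 + q²)
I - J(97 - 1*(-58)) = -4744 - (-144 + (97 - 1*(-58))²) = -4744 - (-144 + (97 + 58)²) = -4744 - (-144 + 155²) = -4744 - (-144 + 24025) = -4744 - 1*23881 = -4744 - 23881 = -28625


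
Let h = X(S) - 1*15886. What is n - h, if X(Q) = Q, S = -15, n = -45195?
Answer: -29294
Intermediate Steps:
h = -15901 (h = -15 - 1*15886 = -15 - 15886 = -15901)
n - h = -45195 - 1*(-15901) = -45195 + 15901 = -29294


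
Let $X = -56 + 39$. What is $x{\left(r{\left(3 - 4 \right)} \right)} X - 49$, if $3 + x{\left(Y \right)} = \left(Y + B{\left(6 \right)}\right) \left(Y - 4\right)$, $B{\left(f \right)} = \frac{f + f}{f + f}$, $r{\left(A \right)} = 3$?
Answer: $70$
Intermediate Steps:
$B{\left(f \right)} = 1$ ($B{\left(f \right)} = \frac{2 f}{2 f} = 2 f \frac{1}{2 f} = 1$)
$X = -17$
$x{\left(Y \right)} = -3 + \left(1 + Y\right) \left(-4 + Y\right)$ ($x{\left(Y \right)} = -3 + \left(Y + 1\right) \left(Y - 4\right) = -3 + \left(1 + Y\right) \left(-4 + Y\right)$)
$x{\left(r{\left(3 - 4 \right)} \right)} X - 49 = \left(-7 + 3^{2} - 9\right) \left(-17\right) - 49 = \left(-7 + 9 - 9\right) \left(-17\right) - 49 = \left(-7\right) \left(-17\right) - 49 = 119 - 49 = 70$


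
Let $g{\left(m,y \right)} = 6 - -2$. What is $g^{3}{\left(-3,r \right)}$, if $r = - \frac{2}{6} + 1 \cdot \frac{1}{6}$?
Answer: $512$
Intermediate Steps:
$r = - \frac{1}{6}$ ($r = \left(-2\right) \frac{1}{6} + 1 \cdot \frac{1}{6} = - \frac{1}{3} + \frac{1}{6} = - \frac{1}{6} \approx -0.16667$)
$g{\left(m,y \right)} = 8$ ($g{\left(m,y \right)} = 6 + 2 = 8$)
$g^{3}{\left(-3,r \right)} = 8^{3} = 512$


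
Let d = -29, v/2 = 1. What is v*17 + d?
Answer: 5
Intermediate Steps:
v = 2 (v = 2*1 = 2)
v*17 + d = 2*17 - 29 = 34 - 29 = 5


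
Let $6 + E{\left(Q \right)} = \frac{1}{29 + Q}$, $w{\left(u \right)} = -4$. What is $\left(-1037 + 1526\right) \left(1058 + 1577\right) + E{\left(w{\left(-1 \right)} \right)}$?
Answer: $\frac{32212726}{25} \approx 1.2885 \cdot 10^{6}$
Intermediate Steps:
$E{\left(Q \right)} = -6 + \frac{1}{29 + Q}$
$\left(-1037 + 1526\right) \left(1058 + 1577\right) + E{\left(w{\left(-1 \right)} \right)} = \left(-1037 + 1526\right) \left(1058 + 1577\right) + \frac{-173 - -24}{29 - 4} = 489 \cdot 2635 + \frac{-173 + 24}{25} = 1288515 + \frac{1}{25} \left(-149\right) = 1288515 - \frac{149}{25} = \frac{32212726}{25}$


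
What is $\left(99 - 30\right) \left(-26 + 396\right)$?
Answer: $25530$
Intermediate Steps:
$\left(99 - 30\right) \left(-26 + 396\right) = 69 \cdot 370 = 25530$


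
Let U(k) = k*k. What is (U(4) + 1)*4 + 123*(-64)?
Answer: -7804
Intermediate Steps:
U(k) = k²
(U(4) + 1)*4 + 123*(-64) = (4² + 1)*4 + 123*(-64) = (16 + 1)*4 - 7872 = 17*4 - 7872 = 68 - 7872 = -7804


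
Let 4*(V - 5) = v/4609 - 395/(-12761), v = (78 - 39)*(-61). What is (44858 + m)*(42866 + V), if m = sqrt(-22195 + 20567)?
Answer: 10282554576861814/5346859 + 5042939959226*I*sqrt(407)/58815449 ≈ 1.9231e+9 + 1.7298e+6*I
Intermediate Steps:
v = -2379 (v = 39*(-61) = -2379)
m = 2*I*sqrt(407) (m = sqrt(-1628) = 2*I*sqrt(407) ≈ 40.349*I)
V = 286942779/58815449 (V = 5 + (-2379/4609 - 395/(-12761))/4 = 5 + (-2379*1/4609 - 395*(-1/12761))/4 = 5 + (-2379/4609 + 395/12761)/4 = 5 + (1/4)*(-28537864/58815449) = 5 - 7134466/58815449 = 286942779/58815449 ≈ 4.8787)
(44858 + m)*(42866 + V) = (44858 + 2*I*sqrt(407))*(42866 + 286942779/58815449) = (44858 + 2*I*sqrt(407))*(2521469979613/58815449) = 10282554576861814/5346859 + 5042939959226*I*sqrt(407)/58815449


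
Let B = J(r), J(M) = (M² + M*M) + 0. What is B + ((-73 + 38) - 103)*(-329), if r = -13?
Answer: 45740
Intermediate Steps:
J(M) = 2*M² (J(M) = (M² + M²) + 0 = 2*M² + 0 = 2*M²)
B = 338 (B = 2*(-13)² = 2*169 = 338)
B + ((-73 + 38) - 103)*(-329) = 338 + ((-73 + 38) - 103)*(-329) = 338 + (-35 - 103)*(-329) = 338 - 138*(-329) = 338 + 45402 = 45740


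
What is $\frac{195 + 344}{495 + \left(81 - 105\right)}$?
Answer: $\frac{539}{471} \approx 1.1444$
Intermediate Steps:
$\frac{195 + 344}{495 + \left(81 - 105\right)} = \frac{539}{495 - 24} = \frac{539}{471}$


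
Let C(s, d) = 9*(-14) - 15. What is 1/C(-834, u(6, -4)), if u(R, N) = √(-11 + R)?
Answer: -1/141 ≈ -0.0070922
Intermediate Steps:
C(s, d) = -141 (C(s, d) = -126 - 15 = -141)
1/C(-834, u(6, -4)) = 1/(-141) = -1/141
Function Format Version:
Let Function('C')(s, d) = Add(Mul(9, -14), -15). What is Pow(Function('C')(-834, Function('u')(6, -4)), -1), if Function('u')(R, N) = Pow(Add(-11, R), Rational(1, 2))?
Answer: Rational(-1, 141) ≈ -0.0070922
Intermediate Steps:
Function('C')(s, d) = -141 (Function('C')(s, d) = Add(-126, -15) = -141)
Pow(Function('C')(-834, Function('u')(6, -4)), -1) = Pow(-141, -1) = Rational(-1, 141)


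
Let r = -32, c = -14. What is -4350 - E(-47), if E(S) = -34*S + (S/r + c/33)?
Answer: -6282191/1056 ≈ -5949.0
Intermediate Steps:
E(S) = -14/33 - 1089*S/32 (E(S) = -34*S + (S/(-32) - 14/33) = -34*S + (S*(-1/32) - 14*1/33) = -34*S + (-S/32 - 14/33) = -34*S + (-14/33 - S/32) = -14/33 - 1089*S/32)
-4350 - E(-47) = -4350 - (-14/33 - 1089/32*(-47)) = -4350 - (-14/33 + 51183/32) = -4350 - 1*1688591/1056 = -4350 - 1688591/1056 = -6282191/1056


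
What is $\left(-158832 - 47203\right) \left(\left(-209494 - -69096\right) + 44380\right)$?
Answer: $19783068630$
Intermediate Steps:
$\left(-158832 - 47203\right) \left(\left(-209494 - -69096\right) + 44380\right) = - 206035 \left(\left(-209494 + 69096\right) + 44380\right) = - 206035 \left(-140398 + 44380\right) = \left(-206035\right) \left(-96018\right) = 19783068630$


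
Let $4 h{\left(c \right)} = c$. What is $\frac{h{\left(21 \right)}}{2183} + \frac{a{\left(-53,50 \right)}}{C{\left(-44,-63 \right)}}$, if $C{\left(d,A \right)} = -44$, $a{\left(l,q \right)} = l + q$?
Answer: $\frac{1695}{24013} \approx 0.070587$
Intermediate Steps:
$h{\left(c \right)} = \frac{c}{4}$
$\frac{h{\left(21 \right)}}{2183} + \frac{a{\left(-53,50 \right)}}{C{\left(-44,-63 \right)}} = \frac{\frac{1}{4} \cdot 21}{2183} + \frac{-53 + 50}{-44} = \frac{21}{4} \cdot \frac{1}{2183} - - \frac{3}{44} = \frac{21}{8732} + \frac{3}{44} = \frac{1695}{24013}$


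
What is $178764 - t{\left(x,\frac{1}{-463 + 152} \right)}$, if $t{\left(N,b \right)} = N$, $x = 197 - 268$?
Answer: $178835$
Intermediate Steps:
$x = -71$
$178764 - t{\left(x,\frac{1}{-463 + 152} \right)} = 178764 - -71 = 178764 + 71 = 178835$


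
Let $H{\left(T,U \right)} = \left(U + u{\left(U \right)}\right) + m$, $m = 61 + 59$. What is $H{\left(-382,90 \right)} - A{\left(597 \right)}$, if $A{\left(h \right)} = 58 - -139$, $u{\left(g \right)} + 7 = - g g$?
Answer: $-8094$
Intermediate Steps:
$u{\left(g \right)} = -7 - g^{2}$ ($u{\left(g \right)} = -7 + - g g = -7 - g^{2}$)
$A{\left(h \right)} = 197$ ($A{\left(h \right)} = 58 + 139 = 197$)
$m = 120$
$H{\left(T,U \right)} = 113 + U - U^{2}$ ($H{\left(T,U \right)} = \left(U - \left(7 + U^{2}\right)\right) + 120 = \left(-7 + U - U^{2}\right) + 120 = 113 + U - U^{2}$)
$H{\left(-382,90 \right)} - A{\left(597 \right)} = \left(113 + 90 - 90^{2}\right) - 197 = \left(113 + 90 - 8100\right) - 197 = -7897 - 197 = -8094$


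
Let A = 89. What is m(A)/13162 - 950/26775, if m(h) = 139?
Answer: -351287/14096502 ≈ -0.024920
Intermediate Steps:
m(A)/13162 - 950/26775 = 139/13162 - 950/26775 = 139*(1/13162) - 950*1/26775 = 139/13162 - 38/1071 = -351287/14096502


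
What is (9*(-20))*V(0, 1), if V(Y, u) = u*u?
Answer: -180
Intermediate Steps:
V(Y, u) = u²
(9*(-20))*V(0, 1) = (9*(-20))*1² = -180*1 = -180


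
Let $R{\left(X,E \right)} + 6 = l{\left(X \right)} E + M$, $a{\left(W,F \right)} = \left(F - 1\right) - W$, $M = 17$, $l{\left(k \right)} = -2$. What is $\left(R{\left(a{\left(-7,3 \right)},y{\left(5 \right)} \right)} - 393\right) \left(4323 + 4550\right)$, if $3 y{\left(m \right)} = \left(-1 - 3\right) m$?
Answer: $- \frac{9813538}{3} \approx -3.2712 \cdot 10^{6}$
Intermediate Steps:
$a{\left(W,F \right)} = -1 + F - W$ ($a{\left(W,F \right)} = \left(-1 + F\right) - W = -1 + F - W$)
$y{\left(m \right)} = - \frac{4 m}{3}$ ($y{\left(m \right)} = \frac{\left(-1 - 3\right) m}{3} = \frac{\left(-4\right) m}{3} = - \frac{4 m}{3}$)
$R{\left(X,E \right)} = 11 - 2 E$ ($R{\left(X,E \right)} = -6 - \left(-17 + 2 E\right) = 11 - 2 E$)
$\left(R{\left(a{\left(-7,3 \right)},y{\left(5 \right)} \right)} - 393\right) \left(4323 + 4550\right) = \left(\left(11 - 2 \left(\left(- \frac{4}{3}\right) 5\right)\right) - 393\right) \left(4323 + 4550\right) = \left(\left(11 - - \frac{40}{3}\right) - 393\right) 8873 = \left(\left(11 + \frac{40}{3}\right) - 393\right) 8873 = \left(\frac{73}{3} - 393\right) 8873 = \left(- \frac{1106}{3}\right) 8873 = - \frac{9813538}{3}$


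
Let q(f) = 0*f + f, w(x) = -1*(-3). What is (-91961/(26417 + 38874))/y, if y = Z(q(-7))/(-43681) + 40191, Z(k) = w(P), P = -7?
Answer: -4016948441/114623774092788 ≈ -3.5045e-5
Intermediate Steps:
w(x) = 3
q(f) = f (q(f) = 0 + f = f)
Z(k) = 3
y = 1755583068/43681 (y = 3/(-43681) + 40191 = 3*(-1/43681) + 40191 = -3/43681 + 40191 = 1755583068/43681 ≈ 40191.)
(-91961/(26417 + 38874))/y = (-91961/(26417 + 38874))/(1755583068/43681) = -91961/65291*(43681/1755583068) = -91961*1/65291*(43681/1755583068) = -91961/65291*43681/1755583068 = -4016948441/114623774092788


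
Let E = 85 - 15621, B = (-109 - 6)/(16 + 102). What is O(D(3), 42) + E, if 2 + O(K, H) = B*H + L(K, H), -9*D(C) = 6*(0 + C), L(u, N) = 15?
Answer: -918272/59 ≈ -15564.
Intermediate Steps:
B = -115/118 ≈ -0.97458
D(C) = -2*C/3 (D(C) = -2*(0 + C)/3 = -2*C/3)
E = -15536
O(K, H) = 13 - 115*H/118 (O(K, H) = -2 + (-115*H/118 + 15) = -2 + (15 - 115*H/118) = 13 - 115*H/118)
O(D(3), 42) + E = (13 - 115/118*42) - 15536 = (13 - 2415/59) - 15536 = -1648/59 - 15536 = -918272/59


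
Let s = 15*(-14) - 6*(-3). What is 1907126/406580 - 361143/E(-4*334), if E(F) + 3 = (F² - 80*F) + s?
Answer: 576774964211/128179833830 ≈ 4.4997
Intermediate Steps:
s = -192 (s = -210 + 18 = -192)
E(F) = -195 + F² - 80*F (E(F) = -3 + ((F² - 80*F) - 192) = -3 + (-192 + F² - 80*F) = -195 + F² - 80*F)
1907126/406580 - 361143/E(-4*334) = 1907126/406580 - 361143/(-195 + (-4*334)² - (-320)*334) = 1907126*(1/406580) - 361143/(-195 + (-1336)² - 80*(-1336)) = 953563/203290 - 361143/(-195 + 1784896 + 106880) = 953563/203290 - 361143/1891581 = 953563/203290 - 361143*1/1891581 = 953563/203290 - 120381/630527 = 576774964211/128179833830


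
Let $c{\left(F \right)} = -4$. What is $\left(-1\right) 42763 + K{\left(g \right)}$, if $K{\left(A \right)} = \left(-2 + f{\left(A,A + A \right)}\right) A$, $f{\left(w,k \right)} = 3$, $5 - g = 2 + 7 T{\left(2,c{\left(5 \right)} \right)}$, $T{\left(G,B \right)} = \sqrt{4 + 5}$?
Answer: $-42781$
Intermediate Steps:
$T{\left(G,B \right)} = 3$ ($T{\left(G,B \right)} = \sqrt{9} = 3$)
$g = -18$ ($g = 5 - \left(2 + 7 \cdot 3\right) = 5 - \left(2 + 21\right) = 5 - 23 = -18$)
$K{\left(A \right)} = A$ ($K{\left(A \right)} = \left(-2 + 3\right) A = 1 A = A$)
$\left(-1\right) 42763 + K{\left(g \right)} = \left(-1\right) 42763 - 18 = -42763 - 18 = -42781$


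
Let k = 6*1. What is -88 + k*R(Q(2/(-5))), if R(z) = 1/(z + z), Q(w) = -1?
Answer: -91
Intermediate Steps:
k = 6
R(z) = 1/(2*z)
-88 + k*R(Q(2/(-5))) = -88 + 6*((1/2)/(-1)) = -88 + 6*((1/2)*(-1)) = -88 + 6*(-1/2) = -88 - 3 = -91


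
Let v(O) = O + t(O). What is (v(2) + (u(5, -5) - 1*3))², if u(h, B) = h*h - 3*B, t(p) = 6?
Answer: 2025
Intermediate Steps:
u(h, B) = h² - 3*B
v(O) = 6 + O (v(O) = O + 6 = 6 + O)
(v(2) + (u(5, -5) - 1*3))² = ((6 + 2) + ((5² - 3*(-5)) - 1*3))² = (8 + ((25 + 15) - 3))² = (8 + (40 - 3))² = (8 + 37)² = 45² = 2025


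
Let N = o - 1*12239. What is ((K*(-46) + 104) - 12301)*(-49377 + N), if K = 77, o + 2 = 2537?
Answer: 929875859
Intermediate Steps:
o = 2535 (o = -2 + 2537 = 2535)
N = -9704 (N = 2535 - 1*12239 = 2535 - 12239 = -9704)
((K*(-46) + 104) - 12301)*(-49377 + N) = ((77*(-46) + 104) - 12301)*(-49377 - 9704) = ((-3542 + 104) - 12301)*(-59081) = (-3438 - 12301)*(-59081) = -15739*(-59081) = 929875859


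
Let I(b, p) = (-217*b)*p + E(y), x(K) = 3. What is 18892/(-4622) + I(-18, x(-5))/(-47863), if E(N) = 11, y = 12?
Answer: -479219617/110611393 ≈ -4.3325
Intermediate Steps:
I(b, p) = 11 - 217*b*p (I(b, p) = (-217*b)*p + 11 = -217*b*p + 11 = 11 - 217*b*p)
18892/(-4622) + I(-18, x(-5))/(-47863) = 18892/(-4622) + (11 - 217*(-18)*3)/(-47863) = 18892*(-1/4622) + (11 + 11718)*(-1/47863) = -9446/2311 + 11729*(-1/47863) = -9446/2311 - 11729/47863 = -479219617/110611393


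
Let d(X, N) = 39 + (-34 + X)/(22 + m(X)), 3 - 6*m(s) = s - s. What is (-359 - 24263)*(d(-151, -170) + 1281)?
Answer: -290687332/9 ≈ -3.2299e+7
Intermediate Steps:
m(s) = ½ (m(s) = ½ - (s - s)/6 = ½ - ⅙*0 = ½ + 0 = ½)
d(X, N) = 1687/45 + 2*X/45 (d(X, N) = 39 + (-34 + X)/(22 + ½) = 39 + (-34 + X)/(45/2) = 39 + (-34 + X)*(2/45) = 39 + (-68/45 + 2*X/45) = 1687/45 + 2*X/45)
(-359 - 24263)*(d(-151, -170) + 1281) = (-359 - 24263)*((1687/45 + (2/45)*(-151)) + 1281) = -24622*((1687/45 - 302/45) + 1281) = -24622*(277/9 + 1281) = -24622*11806/9 = -290687332/9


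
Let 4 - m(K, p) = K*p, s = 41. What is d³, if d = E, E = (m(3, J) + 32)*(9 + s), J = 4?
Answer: 1728000000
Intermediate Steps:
m(K, p) = 4 - K*p
E = 1200 (E = ((4 - 1*3*4) + 32)*(9 + 41) = ((4 - 12) + 32)*50 = (-8 + 32)*50 = 24*50 = 1200)
d = 1200
d³ = 1200³ = 1728000000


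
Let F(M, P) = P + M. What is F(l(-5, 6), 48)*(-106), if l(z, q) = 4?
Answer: -5512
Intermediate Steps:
F(M, P) = M + P
F(l(-5, 6), 48)*(-106) = (4 + 48)*(-106) = 52*(-106) = -5512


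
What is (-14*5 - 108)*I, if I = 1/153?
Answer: -178/153 ≈ -1.1634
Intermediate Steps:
I = 1/153 ≈ 0.0065359
(-14*5 - 108)*I = (-14*5 - 108)*(1/153) = (-70 - 108)*(1/153) = -178*1/153 = -178/153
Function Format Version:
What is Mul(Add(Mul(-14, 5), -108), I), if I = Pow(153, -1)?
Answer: Rational(-178, 153) ≈ -1.1634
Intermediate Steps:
I = Rational(1, 153) ≈ 0.0065359
Mul(Add(Mul(-14, 5), -108), I) = Mul(Add(Mul(-14, 5), -108), Rational(1, 153)) = Mul(Add(-70, -108), Rational(1, 153)) = Mul(-178, Rational(1, 153)) = Rational(-178, 153)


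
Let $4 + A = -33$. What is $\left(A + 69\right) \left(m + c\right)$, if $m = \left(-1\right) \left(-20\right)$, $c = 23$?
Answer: $1376$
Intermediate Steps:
$A = -37$ ($A = -4 - 33 = -37$)
$m = 20$
$\left(A + 69\right) \left(m + c\right) = \left(-37 + 69\right) \left(20 + 23\right) = 32 \cdot 43 = 1376$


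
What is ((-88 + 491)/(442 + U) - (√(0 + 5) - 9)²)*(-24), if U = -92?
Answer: 356364/175 - 432*√5 ≈ 1070.4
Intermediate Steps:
((-88 + 491)/(442 + U) - (√(0 + 5) - 9)²)*(-24) = ((-88 + 491)/(442 - 92) - (√(0 + 5) - 9)²)*(-24) = (403/350 - (√5 - 9)²)*(-24) = (403*(1/350) - (-9 + √5)²)*(-24) = (403/350 - (-9 + √5)²)*(-24) = -4836/175 + 24*(-9 + √5)²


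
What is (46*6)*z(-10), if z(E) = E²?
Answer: 27600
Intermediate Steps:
(46*6)*z(-10) = (46*6)*(-10)² = 276*100 = 27600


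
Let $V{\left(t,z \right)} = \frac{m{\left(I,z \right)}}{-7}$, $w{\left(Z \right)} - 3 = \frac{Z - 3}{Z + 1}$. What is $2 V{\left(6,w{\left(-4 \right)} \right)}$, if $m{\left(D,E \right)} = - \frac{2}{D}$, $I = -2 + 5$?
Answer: $\frac{4}{21} \approx 0.19048$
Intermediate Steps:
$I = 3$
$w{\left(Z \right)} = 3 + \frac{-3 + Z}{1 + Z}$ ($w{\left(Z \right)} = 3 + \frac{Z - 3}{Z + 1} = 3 + \frac{-3 + Z}{1 + Z}$)
$V{\left(t,z \right)} = \frac{2}{21}$ ($V{\left(t,z \right)} = \frac{\left(-2\right) \frac{1}{3}}{-7} = \left(-2\right) \frac{1}{3} \left(- \frac{1}{7}\right) = \left(- \frac{2}{3}\right) \left(- \frac{1}{7}\right) = \frac{2}{21}$)
$2 V{\left(6,w{\left(-4 \right)} \right)} = 2 \cdot \frac{2}{21} = \frac{4}{21}$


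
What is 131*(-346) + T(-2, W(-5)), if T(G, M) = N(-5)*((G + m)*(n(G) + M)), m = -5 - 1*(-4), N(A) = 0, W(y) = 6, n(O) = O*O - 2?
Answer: -45326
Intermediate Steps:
n(O) = -2 + O² (n(O) = O² - 2 = -2 + O²)
m = -1 (m = -5 + 4 = -1)
T(G, M) = 0 (T(G, M) = 0*((G - 1)*((-2 + G²) + M)) = 0*((-1 + G)*(-2 + M + G²)) = 0)
131*(-346) + T(-2, W(-5)) = 131*(-346) + 0 = -45326 + 0 = -45326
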